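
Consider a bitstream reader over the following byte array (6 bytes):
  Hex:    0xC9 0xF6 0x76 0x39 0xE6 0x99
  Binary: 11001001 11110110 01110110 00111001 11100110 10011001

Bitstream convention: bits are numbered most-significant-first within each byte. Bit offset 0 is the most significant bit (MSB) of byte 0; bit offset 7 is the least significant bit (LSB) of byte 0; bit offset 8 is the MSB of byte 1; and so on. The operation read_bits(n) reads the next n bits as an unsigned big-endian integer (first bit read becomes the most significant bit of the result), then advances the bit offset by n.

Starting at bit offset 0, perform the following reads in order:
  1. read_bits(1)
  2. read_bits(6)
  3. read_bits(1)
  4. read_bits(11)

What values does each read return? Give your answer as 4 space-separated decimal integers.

Answer: 1 36 1 1971

Derivation:
Read 1: bits[0:1] width=1 -> value=1 (bin 1); offset now 1 = byte 0 bit 1; 47 bits remain
Read 2: bits[1:7] width=6 -> value=36 (bin 100100); offset now 7 = byte 0 bit 7; 41 bits remain
Read 3: bits[7:8] width=1 -> value=1 (bin 1); offset now 8 = byte 1 bit 0; 40 bits remain
Read 4: bits[8:19] width=11 -> value=1971 (bin 11110110011); offset now 19 = byte 2 bit 3; 29 bits remain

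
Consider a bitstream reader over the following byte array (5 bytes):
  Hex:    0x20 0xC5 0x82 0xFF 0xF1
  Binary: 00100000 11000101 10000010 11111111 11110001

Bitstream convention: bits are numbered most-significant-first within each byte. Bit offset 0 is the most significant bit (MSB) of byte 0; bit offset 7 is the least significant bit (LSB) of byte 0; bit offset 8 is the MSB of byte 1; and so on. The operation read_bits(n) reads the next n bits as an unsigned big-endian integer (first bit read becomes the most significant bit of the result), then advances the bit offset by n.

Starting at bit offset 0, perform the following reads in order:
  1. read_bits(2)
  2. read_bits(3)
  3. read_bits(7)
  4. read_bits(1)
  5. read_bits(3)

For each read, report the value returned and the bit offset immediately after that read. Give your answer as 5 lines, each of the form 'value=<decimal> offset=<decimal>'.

Read 1: bits[0:2] width=2 -> value=0 (bin 00); offset now 2 = byte 0 bit 2; 38 bits remain
Read 2: bits[2:5] width=3 -> value=4 (bin 100); offset now 5 = byte 0 bit 5; 35 bits remain
Read 3: bits[5:12] width=7 -> value=12 (bin 0001100); offset now 12 = byte 1 bit 4; 28 bits remain
Read 4: bits[12:13] width=1 -> value=0 (bin 0); offset now 13 = byte 1 bit 5; 27 bits remain
Read 5: bits[13:16] width=3 -> value=5 (bin 101); offset now 16 = byte 2 bit 0; 24 bits remain

Answer: value=0 offset=2
value=4 offset=5
value=12 offset=12
value=0 offset=13
value=5 offset=16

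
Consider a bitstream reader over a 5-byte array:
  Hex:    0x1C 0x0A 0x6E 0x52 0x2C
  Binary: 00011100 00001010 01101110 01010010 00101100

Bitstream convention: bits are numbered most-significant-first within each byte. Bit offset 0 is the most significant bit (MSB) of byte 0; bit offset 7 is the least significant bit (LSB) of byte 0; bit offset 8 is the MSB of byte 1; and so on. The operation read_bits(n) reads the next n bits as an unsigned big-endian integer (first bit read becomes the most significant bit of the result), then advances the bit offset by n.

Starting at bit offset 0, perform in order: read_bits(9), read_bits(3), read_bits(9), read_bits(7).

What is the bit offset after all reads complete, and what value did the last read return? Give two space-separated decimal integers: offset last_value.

Read 1: bits[0:9] width=9 -> value=56 (bin 000111000); offset now 9 = byte 1 bit 1; 31 bits remain
Read 2: bits[9:12] width=3 -> value=0 (bin 000); offset now 12 = byte 1 bit 4; 28 bits remain
Read 3: bits[12:21] width=9 -> value=333 (bin 101001101); offset now 21 = byte 2 bit 5; 19 bits remain
Read 4: bits[21:28] width=7 -> value=101 (bin 1100101); offset now 28 = byte 3 bit 4; 12 bits remain

Answer: 28 101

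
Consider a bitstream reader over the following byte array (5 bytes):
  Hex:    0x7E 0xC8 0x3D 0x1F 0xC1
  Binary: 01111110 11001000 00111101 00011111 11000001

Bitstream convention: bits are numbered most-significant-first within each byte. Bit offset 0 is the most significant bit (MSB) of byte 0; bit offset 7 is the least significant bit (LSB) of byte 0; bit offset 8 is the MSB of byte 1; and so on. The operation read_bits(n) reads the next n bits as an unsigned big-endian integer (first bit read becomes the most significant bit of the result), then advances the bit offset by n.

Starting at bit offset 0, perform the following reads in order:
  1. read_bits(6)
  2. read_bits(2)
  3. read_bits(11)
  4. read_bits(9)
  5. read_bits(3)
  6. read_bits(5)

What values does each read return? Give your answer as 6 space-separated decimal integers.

Answer: 31 2 1601 465 7 28

Derivation:
Read 1: bits[0:6] width=6 -> value=31 (bin 011111); offset now 6 = byte 0 bit 6; 34 bits remain
Read 2: bits[6:8] width=2 -> value=2 (bin 10); offset now 8 = byte 1 bit 0; 32 bits remain
Read 3: bits[8:19] width=11 -> value=1601 (bin 11001000001); offset now 19 = byte 2 bit 3; 21 bits remain
Read 4: bits[19:28] width=9 -> value=465 (bin 111010001); offset now 28 = byte 3 bit 4; 12 bits remain
Read 5: bits[28:31] width=3 -> value=7 (bin 111); offset now 31 = byte 3 bit 7; 9 bits remain
Read 6: bits[31:36] width=5 -> value=28 (bin 11100); offset now 36 = byte 4 bit 4; 4 bits remain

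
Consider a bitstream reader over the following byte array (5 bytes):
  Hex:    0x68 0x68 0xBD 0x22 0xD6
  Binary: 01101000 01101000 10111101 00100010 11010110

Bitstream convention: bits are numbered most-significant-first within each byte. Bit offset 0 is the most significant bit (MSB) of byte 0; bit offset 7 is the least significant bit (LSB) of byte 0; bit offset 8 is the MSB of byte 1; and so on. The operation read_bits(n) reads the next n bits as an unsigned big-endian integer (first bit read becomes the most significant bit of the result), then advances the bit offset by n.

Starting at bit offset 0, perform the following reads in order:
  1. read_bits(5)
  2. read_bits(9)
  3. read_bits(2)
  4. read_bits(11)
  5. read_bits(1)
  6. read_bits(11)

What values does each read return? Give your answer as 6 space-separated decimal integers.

Read 1: bits[0:5] width=5 -> value=13 (bin 01101); offset now 5 = byte 0 bit 5; 35 bits remain
Read 2: bits[5:14] width=9 -> value=26 (bin 000011010); offset now 14 = byte 1 bit 6; 26 bits remain
Read 3: bits[14:16] width=2 -> value=0 (bin 00); offset now 16 = byte 2 bit 0; 24 bits remain
Read 4: bits[16:27] width=11 -> value=1513 (bin 10111101001); offset now 27 = byte 3 bit 3; 13 bits remain
Read 5: bits[27:28] width=1 -> value=0 (bin 0); offset now 28 = byte 3 bit 4; 12 bits remain
Read 6: bits[28:39] width=11 -> value=363 (bin 00101101011); offset now 39 = byte 4 bit 7; 1 bits remain

Answer: 13 26 0 1513 0 363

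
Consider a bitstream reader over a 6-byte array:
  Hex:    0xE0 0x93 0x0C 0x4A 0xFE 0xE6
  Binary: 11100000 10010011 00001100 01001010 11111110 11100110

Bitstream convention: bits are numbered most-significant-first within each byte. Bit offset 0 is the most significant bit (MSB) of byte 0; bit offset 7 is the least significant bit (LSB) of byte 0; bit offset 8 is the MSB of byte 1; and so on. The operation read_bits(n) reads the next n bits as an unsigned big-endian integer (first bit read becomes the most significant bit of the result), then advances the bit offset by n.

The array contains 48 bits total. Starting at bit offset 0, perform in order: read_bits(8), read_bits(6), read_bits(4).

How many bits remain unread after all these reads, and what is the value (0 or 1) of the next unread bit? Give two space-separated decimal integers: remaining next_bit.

Read 1: bits[0:8] width=8 -> value=224 (bin 11100000); offset now 8 = byte 1 bit 0; 40 bits remain
Read 2: bits[8:14] width=6 -> value=36 (bin 100100); offset now 14 = byte 1 bit 6; 34 bits remain
Read 3: bits[14:18] width=4 -> value=12 (bin 1100); offset now 18 = byte 2 bit 2; 30 bits remain

Answer: 30 0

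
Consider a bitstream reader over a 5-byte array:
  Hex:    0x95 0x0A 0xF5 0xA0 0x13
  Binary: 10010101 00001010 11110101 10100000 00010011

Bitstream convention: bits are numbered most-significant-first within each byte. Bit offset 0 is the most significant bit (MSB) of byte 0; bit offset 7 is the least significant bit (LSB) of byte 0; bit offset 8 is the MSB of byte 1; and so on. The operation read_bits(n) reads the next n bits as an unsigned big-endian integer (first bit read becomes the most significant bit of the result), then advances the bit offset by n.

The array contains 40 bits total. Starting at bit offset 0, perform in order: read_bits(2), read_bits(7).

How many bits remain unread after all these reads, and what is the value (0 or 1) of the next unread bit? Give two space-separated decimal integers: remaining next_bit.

Read 1: bits[0:2] width=2 -> value=2 (bin 10); offset now 2 = byte 0 bit 2; 38 bits remain
Read 2: bits[2:9] width=7 -> value=42 (bin 0101010); offset now 9 = byte 1 bit 1; 31 bits remain

Answer: 31 0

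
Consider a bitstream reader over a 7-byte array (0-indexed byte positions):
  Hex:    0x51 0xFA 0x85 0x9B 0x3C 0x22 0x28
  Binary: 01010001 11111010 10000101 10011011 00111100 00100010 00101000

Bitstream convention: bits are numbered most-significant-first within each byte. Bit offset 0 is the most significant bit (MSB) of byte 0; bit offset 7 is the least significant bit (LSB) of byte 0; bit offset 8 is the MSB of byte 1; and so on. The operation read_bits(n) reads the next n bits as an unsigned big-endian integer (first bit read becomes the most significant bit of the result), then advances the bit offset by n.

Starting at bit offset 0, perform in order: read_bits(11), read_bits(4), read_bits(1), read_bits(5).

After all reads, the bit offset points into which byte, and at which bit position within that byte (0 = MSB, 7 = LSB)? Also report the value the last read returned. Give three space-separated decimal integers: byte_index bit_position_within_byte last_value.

Answer: 2 5 16

Derivation:
Read 1: bits[0:11] width=11 -> value=655 (bin 01010001111); offset now 11 = byte 1 bit 3; 45 bits remain
Read 2: bits[11:15] width=4 -> value=13 (bin 1101); offset now 15 = byte 1 bit 7; 41 bits remain
Read 3: bits[15:16] width=1 -> value=0 (bin 0); offset now 16 = byte 2 bit 0; 40 bits remain
Read 4: bits[16:21] width=5 -> value=16 (bin 10000); offset now 21 = byte 2 bit 5; 35 bits remain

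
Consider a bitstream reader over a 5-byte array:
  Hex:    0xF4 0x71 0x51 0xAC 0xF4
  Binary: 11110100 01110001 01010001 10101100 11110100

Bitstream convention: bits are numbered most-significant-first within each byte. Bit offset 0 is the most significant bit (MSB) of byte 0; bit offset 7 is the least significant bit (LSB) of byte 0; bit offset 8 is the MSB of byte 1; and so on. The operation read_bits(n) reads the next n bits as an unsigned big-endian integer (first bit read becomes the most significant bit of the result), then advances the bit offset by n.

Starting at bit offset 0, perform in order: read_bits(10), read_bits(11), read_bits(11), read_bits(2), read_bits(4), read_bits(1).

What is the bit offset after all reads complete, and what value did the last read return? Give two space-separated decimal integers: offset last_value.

Answer: 39 0

Derivation:
Read 1: bits[0:10] width=10 -> value=977 (bin 1111010001); offset now 10 = byte 1 bit 2; 30 bits remain
Read 2: bits[10:21] width=11 -> value=1578 (bin 11000101010); offset now 21 = byte 2 bit 5; 19 bits remain
Read 3: bits[21:32] width=11 -> value=428 (bin 00110101100); offset now 32 = byte 4 bit 0; 8 bits remain
Read 4: bits[32:34] width=2 -> value=3 (bin 11); offset now 34 = byte 4 bit 2; 6 bits remain
Read 5: bits[34:38] width=4 -> value=13 (bin 1101); offset now 38 = byte 4 bit 6; 2 bits remain
Read 6: bits[38:39] width=1 -> value=0 (bin 0); offset now 39 = byte 4 bit 7; 1 bits remain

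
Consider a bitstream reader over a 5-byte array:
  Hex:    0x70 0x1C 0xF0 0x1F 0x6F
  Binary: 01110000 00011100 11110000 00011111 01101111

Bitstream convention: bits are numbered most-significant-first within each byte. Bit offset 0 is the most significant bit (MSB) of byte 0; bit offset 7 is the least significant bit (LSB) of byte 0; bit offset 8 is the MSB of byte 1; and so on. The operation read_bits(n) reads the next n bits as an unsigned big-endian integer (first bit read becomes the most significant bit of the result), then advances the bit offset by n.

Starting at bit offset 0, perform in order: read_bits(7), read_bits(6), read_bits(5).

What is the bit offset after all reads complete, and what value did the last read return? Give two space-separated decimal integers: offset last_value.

Answer: 18 19

Derivation:
Read 1: bits[0:7] width=7 -> value=56 (bin 0111000); offset now 7 = byte 0 bit 7; 33 bits remain
Read 2: bits[7:13] width=6 -> value=3 (bin 000011); offset now 13 = byte 1 bit 5; 27 bits remain
Read 3: bits[13:18] width=5 -> value=19 (bin 10011); offset now 18 = byte 2 bit 2; 22 bits remain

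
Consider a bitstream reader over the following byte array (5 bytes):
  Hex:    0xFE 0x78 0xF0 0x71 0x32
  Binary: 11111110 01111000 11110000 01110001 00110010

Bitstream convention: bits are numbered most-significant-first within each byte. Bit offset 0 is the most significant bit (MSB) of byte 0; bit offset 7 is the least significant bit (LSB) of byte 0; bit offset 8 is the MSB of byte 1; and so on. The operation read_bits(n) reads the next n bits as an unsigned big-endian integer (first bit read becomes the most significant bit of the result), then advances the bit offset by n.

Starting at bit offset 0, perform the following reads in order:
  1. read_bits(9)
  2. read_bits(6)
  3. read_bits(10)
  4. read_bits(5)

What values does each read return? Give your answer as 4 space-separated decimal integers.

Answer: 508 60 480 28

Derivation:
Read 1: bits[0:9] width=9 -> value=508 (bin 111111100); offset now 9 = byte 1 bit 1; 31 bits remain
Read 2: bits[9:15] width=6 -> value=60 (bin 111100); offset now 15 = byte 1 bit 7; 25 bits remain
Read 3: bits[15:25] width=10 -> value=480 (bin 0111100000); offset now 25 = byte 3 bit 1; 15 bits remain
Read 4: bits[25:30] width=5 -> value=28 (bin 11100); offset now 30 = byte 3 bit 6; 10 bits remain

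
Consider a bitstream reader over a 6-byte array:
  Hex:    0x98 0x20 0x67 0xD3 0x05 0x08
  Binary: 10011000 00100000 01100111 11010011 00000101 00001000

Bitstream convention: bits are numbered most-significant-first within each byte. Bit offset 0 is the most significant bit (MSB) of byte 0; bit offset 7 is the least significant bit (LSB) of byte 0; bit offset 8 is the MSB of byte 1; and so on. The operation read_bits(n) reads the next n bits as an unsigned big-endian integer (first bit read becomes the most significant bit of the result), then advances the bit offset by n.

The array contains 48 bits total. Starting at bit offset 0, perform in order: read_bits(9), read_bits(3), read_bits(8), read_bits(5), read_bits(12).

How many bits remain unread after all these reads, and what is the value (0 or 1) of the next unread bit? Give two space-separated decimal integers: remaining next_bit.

Answer: 11 1

Derivation:
Read 1: bits[0:9] width=9 -> value=304 (bin 100110000); offset now 9 = byte 1 bit 1; 39 bits remain
Read 2: bits[9:12] width=3 -> value=2 (bin 010); offset now 12 = byte 1 bit 4; 36 bits remain
Read 3: bits[12:20] width=8 -> value=6 (bin 00000110); offset now 20 = byte 2 bit 4; 28 bits remain
Read 4: bits[20:25] width=5 -> value=15 (bin 01111); offset now 25 = byte 3 bit 1; 23 bits remain
Read 5: bits[25:37] width=12 -> value=2656 (bin 101001100000); offset now 37 = byte 4 bit 5; 11 bits remain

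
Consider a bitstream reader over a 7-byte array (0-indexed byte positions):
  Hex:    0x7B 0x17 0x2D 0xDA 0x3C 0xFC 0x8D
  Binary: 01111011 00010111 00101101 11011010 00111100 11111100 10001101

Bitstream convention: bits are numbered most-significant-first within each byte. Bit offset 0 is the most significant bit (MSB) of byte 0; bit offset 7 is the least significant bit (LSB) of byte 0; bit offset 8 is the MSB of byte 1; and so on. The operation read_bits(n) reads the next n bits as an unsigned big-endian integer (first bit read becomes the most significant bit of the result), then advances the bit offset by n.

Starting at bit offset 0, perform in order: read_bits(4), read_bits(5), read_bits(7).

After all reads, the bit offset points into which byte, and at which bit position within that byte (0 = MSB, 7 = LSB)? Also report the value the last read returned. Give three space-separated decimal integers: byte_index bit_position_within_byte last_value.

Read 1: bits[0:4] width=4 -> value=7 (bin 0111); offset now 4 = byte 0 bit 4; 52 bits remain
Read 2: bits[4:9] width=5 -> value=22 (bin 10110); offset now 9 = byte 1 bit 1; 47 bits remain
Read 3: bits[9:16] width=7 -> value=23 (bin 0010111); offset now 16 = byte 2 bit 0; 40 bits remain

Answer: 2 0 23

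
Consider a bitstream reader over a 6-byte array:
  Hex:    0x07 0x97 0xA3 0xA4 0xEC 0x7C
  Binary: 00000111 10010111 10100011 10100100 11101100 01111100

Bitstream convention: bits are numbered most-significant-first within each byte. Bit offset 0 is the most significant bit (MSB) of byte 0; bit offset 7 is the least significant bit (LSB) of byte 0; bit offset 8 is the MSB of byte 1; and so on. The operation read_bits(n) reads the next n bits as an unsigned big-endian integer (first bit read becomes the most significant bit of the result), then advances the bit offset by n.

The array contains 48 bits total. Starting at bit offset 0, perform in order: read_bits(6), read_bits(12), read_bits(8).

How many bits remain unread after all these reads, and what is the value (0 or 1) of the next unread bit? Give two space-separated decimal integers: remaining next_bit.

Read 1: bits[0:6] width=6 -> value=1 (bin 000001); offset now 6 = byte 0 bit 6; 42 bits remain
Read 2: bits[6:18] width=12 -> value=3678 (bin 111001011110); offset now 18 = byte 2 bit 2; 30 bits remain
Read 3: bits[18:26] width=8 -> value=142 (bin 10001110); offset now 26 = byte 3 bit 2; 22 bits remain

Answer: 22 1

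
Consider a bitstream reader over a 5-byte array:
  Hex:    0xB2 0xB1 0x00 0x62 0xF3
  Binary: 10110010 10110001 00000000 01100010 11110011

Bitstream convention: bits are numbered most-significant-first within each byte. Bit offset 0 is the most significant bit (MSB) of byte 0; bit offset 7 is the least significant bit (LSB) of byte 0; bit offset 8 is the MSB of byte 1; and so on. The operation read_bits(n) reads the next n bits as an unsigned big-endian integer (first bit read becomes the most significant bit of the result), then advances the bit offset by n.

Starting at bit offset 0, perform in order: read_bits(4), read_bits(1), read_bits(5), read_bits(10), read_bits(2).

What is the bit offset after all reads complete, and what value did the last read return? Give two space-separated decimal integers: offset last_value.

Read 1: bits[0:4] width=4 -> value=11 (bin 1011); offset now 4 = byte 0 bit 4; 36 bits remain
Read 2: bits[4:5] width=1 -> value=0 (bin 0); offset now 5 = byte 0 bit 5; 35 bits remain
Read 3: bits[5:10] width=5 -> value=10 (bin 01010); offset now 10 = byte 1 bit 2; 30 bits remain
Read 4: bits[10:20] width=10 -> value=784 (bin 1100010000); offset now 20 = byte 2 bit 4; 20 bits remain
Read 5: bits[20:22] width=2 -> value=0 (bin 00); offset now 22 = byte 2 bit 6; 18 bits remain

Answer: 22 0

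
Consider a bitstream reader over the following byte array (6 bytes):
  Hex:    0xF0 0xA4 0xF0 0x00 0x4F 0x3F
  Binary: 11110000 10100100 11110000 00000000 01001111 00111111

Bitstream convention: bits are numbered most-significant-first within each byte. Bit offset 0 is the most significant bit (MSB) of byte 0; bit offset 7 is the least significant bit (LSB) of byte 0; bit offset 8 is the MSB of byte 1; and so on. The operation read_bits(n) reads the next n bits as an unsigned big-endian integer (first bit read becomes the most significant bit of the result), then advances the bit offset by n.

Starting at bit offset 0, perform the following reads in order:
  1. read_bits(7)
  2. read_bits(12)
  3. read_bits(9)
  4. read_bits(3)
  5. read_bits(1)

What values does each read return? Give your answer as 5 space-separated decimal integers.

Read 1: bits[0:7] width=7 -> value=120 (bin 1111000); offset now 7 = byte 0 bit 7; 41 bits remain
Read 2: bits[7:19] width=12 -> value=1319 (bin 010100100111); offset now 19 = byte 2 bit 3; 29 bits remain
Read 3: bits[19:28] width=9 -> value=256 (bin 100000000); offset now 28 = byte 3 bit 4; 20 bits remain
Read 4: bits[28:31] width=3 -> value=0 (bin 000); offset now 31 = byte 3 bit 7; 17 bits remain
Read 5: bits[31:32] width=1 -> value=0 (bin 0); offset now 32 = byte 4 bit 0; 16 bits remain

Answer: 120 1319 256 0 0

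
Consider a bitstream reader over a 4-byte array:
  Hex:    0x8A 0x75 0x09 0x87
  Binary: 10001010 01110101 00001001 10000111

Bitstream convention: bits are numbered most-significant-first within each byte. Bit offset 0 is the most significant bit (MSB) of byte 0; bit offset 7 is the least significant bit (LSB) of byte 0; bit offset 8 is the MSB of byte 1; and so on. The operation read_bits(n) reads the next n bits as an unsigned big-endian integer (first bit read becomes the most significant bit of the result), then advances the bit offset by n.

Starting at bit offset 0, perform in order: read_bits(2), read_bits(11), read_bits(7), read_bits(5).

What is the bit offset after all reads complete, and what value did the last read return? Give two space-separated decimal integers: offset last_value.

Read 1: bits[0:2] width=2 -> value=2 (bin 10); offset now 2 = byte 0 bit 2; 30 bits remain
Read 2: bits[2:13] width=11 -> value=334 (bin 00101001110); offset now 13 = byte 1 bit 5; 19 bits remain
Read 3: bits[13:20] width=7 -> value=80 (bin 1010000); offset now 20 = byte 2 bit 4; 12 bits remain
Read 4: bits[20:25] width=5 -> value=19 (bin 10011); offset now 25 = byte 3 bit 1; 7 bits remain

Answer: 25 19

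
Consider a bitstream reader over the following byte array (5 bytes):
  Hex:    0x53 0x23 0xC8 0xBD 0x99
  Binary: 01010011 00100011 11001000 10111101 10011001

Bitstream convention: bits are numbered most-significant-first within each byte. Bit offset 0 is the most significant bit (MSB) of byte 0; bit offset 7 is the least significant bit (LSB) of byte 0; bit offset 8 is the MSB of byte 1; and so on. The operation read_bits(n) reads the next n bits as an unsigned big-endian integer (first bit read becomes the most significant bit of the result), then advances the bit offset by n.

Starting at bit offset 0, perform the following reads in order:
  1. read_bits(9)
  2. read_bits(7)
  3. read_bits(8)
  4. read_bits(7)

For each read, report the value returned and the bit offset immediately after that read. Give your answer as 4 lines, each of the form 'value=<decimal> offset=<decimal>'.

Read 1: bits[0:9] width=9 -> value=166 (bin 010100110); offset now 9 = byte 1 bit 1; 31 bits remain
Read 2: bits[9:16] width=7 -> value=35 (bin 0100011); offset now 16 = byte 2 bit 0; 24 bits remain
Read 3: bits[16:24] width=8 -> value=200 (bin 11001000); offset now 24 = byte 3 bit 0; 16 bits remain
Read 4: bits[24:31] width=7 -> value=94 (bin 1011110); offset now 31 = byte 3 bit 7; 9 bits remain

Answer: value=166 offset=9
value=35 offset=16
value=200 offset=24
value=94 offset=31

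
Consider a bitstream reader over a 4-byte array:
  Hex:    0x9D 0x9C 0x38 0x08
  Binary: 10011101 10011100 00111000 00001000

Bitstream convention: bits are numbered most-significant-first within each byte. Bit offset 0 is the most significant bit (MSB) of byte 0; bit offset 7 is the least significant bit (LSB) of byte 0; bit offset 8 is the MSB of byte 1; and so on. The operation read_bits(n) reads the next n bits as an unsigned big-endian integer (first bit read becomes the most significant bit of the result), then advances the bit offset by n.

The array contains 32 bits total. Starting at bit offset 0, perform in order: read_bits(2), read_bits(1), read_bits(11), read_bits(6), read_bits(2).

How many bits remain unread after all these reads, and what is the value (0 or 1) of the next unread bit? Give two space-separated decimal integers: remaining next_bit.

Answer: 10 0

Derivation:
Read 1: bits[0:2] width=2 -> value=2 (bin 10); offset now 2 = byte 0 bit 2; 30 bits remain
Read 2: bits[2:3] width=1 -> value=0 (bin 0); offset now 3 = byte 0 bit 3; 29 bits remain
Read 3: bits[3:14] width=11 -> value=1895 (bin 11101100111); offset now 14 = byte 1 bit 6; 18 bits remain
Read 4: bits[14:20] width=6 -> value=3 (bin 000011); offset now 20 = byte 2 bit 4; 12 bits remain
Read 5: bits[20:22] width=2 -> value=2 (bin 10); offset now 22 = byte 2 bit 6; 10 bits remain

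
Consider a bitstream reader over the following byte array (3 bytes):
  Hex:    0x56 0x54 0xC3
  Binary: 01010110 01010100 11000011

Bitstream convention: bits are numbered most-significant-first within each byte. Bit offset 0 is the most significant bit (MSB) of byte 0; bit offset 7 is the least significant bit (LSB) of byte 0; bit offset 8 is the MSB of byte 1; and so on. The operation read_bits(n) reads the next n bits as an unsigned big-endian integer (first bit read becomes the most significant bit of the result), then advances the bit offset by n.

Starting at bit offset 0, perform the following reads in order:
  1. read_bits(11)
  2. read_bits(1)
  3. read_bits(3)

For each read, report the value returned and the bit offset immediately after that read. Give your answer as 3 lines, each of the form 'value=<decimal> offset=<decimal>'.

Answer: value=690 offset=11
value=1 offset=12
value=2 offset=15

Derivation:
Read 1: bits[0:11] width=11 -> value=690 (bin 01010110010); offset now 11 = byte 1 bit 3; 13 bits remain
Read 2: bits[11:12] width=1 -> value=1 (bin 1); offset now 12 = byte 1 bit 4; 12 bits remain
Read 3: bits[12:15] width=3 -> value=2 (bin 010); offset now 15 = byte 1 bit 7; 9 bits remain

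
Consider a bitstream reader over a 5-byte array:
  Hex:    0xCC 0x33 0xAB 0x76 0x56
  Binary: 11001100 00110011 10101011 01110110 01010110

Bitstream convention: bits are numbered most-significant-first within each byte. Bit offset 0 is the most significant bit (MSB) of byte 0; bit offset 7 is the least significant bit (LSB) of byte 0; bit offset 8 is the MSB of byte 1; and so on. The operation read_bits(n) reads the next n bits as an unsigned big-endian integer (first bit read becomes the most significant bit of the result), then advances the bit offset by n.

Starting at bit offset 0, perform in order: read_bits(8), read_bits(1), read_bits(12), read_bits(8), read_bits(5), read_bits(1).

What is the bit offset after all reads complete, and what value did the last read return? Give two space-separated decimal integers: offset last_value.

Answer: 35 0

Derivation:
Read 1: bits[0:8] width=8 -> value=204 (bin 11001100); offset now 8 = byte 1 bit 0; 32 bits remain
Read 2: bits[8:9] width=1 -> value=0 (bin 0); offset now 9 = byte 1 bit 1; 31 bits remain
Read 3: bits[9:21] width=12 -> value=1653 (bin 011001110101); offset now 21 = byte 2 bit 5; 19 bits remain
Read 4: bits[21:29] width=8 -> value=110 (bin 01101110); offset now 29 = byte 3 bit 5; 11 bits remain
Read 5: bits[29:34] width=5 -> value=25 (bin 11001); offset now 34 = byte 4 bit 2; 6 bits remain
Read 6: bits[34:35] width=1 -> value=0 (bin 0); offset now 35 = byte 4 bit 3; 5 bits remain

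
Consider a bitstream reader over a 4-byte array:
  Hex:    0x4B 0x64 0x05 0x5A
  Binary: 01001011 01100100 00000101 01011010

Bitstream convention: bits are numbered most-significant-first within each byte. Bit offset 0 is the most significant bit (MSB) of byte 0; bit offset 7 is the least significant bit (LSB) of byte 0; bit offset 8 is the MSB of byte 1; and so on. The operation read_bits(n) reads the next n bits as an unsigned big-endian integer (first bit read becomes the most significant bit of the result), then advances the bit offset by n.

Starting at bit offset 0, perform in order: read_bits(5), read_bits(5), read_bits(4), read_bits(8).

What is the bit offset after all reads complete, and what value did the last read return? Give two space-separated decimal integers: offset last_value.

Read 1: bits[0:5] width=5 -> value=9 (bin 01001); offset now 5 = byte 0 bit 5; 27 bits remain
Read 2: bits[5:10] width=5 -> value=13 (bin 01101); offset now 10 = byte 1 bit 2; 22 bits remain
Read 3: bits[10:14] width=4 -> value=9 (bin 1001); offset now 14 = byte 1 bit 6; 18 bits remain
Read 4: bits[14:22] width=8 -> value=1 (bin 00000001); offset now 22 = byte 2 bit 6; 10 bits remain

Answer: 22 1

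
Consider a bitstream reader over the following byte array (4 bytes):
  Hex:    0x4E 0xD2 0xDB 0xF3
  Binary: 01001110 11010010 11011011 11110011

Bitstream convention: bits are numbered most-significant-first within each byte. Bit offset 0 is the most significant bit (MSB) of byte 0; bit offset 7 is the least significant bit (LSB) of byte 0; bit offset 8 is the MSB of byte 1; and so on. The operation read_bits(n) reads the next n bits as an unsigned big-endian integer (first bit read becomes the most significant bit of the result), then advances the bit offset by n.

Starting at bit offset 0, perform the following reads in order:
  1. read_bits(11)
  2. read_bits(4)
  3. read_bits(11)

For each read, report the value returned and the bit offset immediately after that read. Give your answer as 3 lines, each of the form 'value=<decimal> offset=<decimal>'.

Read 1: bits[0:11] width=11 -> value=630 (bin 01001110110); offset now 11 = byte 1 bit 3; 21 bits remain
Read 2: bits[11:15] width=4 -> value=9 (bin 1001); offset now 15 = byte 1 bit 7; 17 bits remain
Read 3: bits[15:26] width=11 -> value=879 (bin 01101101111); offset now 26 = byte 3 bit 2; 6 bits remain

Answer: value=630 offset=11
value=9 offset=15
value=879 offset=26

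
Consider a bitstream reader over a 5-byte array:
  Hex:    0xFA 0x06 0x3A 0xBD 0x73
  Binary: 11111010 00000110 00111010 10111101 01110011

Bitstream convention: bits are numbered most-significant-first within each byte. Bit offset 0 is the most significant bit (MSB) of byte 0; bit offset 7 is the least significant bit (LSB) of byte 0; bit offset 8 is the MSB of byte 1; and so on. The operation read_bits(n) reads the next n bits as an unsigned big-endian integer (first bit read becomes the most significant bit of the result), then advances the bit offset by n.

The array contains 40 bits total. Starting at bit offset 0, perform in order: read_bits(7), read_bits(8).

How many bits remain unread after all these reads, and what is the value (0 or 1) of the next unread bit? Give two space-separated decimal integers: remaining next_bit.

Answer: 25 0

Derivation:
Read 1: bits[0:7] width=7 -> value=125 (bin 1111101); offset now 7 = byte 0 bit 7; 33 bits remain
Read 2: bits[7:15] width=8 -> value=3 (bin 00000011); offset now 15 = byte 1 bit 7; 25 bits remain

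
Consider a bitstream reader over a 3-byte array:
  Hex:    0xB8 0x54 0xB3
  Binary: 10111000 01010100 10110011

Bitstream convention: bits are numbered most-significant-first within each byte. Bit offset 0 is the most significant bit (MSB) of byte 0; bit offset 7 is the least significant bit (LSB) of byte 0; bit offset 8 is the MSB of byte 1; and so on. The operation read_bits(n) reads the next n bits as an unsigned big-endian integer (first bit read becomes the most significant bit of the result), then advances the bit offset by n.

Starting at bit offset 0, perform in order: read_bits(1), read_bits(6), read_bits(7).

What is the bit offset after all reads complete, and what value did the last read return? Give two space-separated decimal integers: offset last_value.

Answer: 14 21

Derivation:
Read 1: bits[0:1] width=1 -> value=1 (bin 1); offset now 1 = byte 0 bit 1; 23 bits remain
Read 2: bits[1:7] width=6 -> value=28 (bin 011100); offset now 7 = byte 0 bit 7; 17 bits remain
Read 3: bits[7:14] width=7 -> value=21 (bin 0010101); offset now 14 = byte 1 bit 6; 10 bits remain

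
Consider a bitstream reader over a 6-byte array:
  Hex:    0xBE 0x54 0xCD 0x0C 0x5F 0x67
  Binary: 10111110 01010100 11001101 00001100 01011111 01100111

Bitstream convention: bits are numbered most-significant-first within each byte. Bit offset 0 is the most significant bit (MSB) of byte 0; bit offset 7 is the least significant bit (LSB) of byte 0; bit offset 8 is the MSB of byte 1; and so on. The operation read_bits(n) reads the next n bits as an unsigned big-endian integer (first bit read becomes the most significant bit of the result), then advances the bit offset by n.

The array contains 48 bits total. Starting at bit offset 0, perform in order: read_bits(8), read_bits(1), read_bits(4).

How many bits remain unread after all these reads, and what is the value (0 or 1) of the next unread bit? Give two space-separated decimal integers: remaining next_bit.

Read 1: bits[0:8] width=8 -> value=190 (bin 10111110); offset now 8 = byte 1 bit 0; 40 bits remain
Read 2: bits[8:9] width=1 -> value=0 (bin 0); offset now 9 = byte 1 bit 1; 39 bits remain
Read 3: bits[9:13] width=4 -> value=10 (bin 1010); offset now 13 = byte 1 bit 5; 35 bits remain

Answer: 35 1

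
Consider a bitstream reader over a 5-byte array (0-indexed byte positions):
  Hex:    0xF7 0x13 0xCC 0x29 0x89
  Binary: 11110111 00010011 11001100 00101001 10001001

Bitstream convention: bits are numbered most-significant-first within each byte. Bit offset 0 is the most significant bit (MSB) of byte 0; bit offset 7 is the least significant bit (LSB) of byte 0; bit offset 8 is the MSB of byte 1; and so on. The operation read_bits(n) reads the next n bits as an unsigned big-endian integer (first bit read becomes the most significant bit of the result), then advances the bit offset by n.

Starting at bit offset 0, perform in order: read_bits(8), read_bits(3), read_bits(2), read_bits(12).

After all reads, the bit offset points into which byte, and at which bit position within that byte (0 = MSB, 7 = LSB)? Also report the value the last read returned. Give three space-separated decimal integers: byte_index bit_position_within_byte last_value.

Answer: 3 1 1944

Derivation:
Read 1: bits[0:8] width=8 -> value=247 (bin 11110111); offset now 8 = byte 1 bit 0; 32 bits remain
Read 2: bits[8:11] width=3 -> value=0 (bin 000); offset now 11 = byte 1 bit 3; 29 bits remain
Read 3: bits[11:13] width=2 -> value=2 (bin 10); offset now 13 = byte 1 bit 5; 27 bits remain
Read 4: bits[13:25] width=12 -> value=1944 (bin 011110011000); offset now 25 = byte 3 bit 1; 15 bits remain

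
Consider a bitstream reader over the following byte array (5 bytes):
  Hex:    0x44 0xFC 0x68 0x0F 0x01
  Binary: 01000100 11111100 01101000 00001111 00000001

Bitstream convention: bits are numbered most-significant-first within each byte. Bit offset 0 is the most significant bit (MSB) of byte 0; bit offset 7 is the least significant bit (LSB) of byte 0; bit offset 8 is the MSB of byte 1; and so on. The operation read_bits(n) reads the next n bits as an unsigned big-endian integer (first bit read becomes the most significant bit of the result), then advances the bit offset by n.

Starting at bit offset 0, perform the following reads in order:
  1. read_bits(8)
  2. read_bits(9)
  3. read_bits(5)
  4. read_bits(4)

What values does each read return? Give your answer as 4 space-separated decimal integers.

Read 1: bits[0:8] width=8 -> value=68 (bin 01000100); offset now 8 = byte 1 bit 0; 32 bits remain
Read 2: bits[8:17] width=9 -> value=504 (bin 111111000); offset now 17 = byte 2 bit 1; 23 bits remain
Read 3: bits[17:22] width=5 -> value=26 (bin 11010); offset now 22 = byte 2 bit 6; 18 bits remain
Read 4: bits[22:26] width=4 -> value=0 (bin 0000); offset now 26 = byte 3 bit 2; 14 bits remain

Answer: 68 504 26 0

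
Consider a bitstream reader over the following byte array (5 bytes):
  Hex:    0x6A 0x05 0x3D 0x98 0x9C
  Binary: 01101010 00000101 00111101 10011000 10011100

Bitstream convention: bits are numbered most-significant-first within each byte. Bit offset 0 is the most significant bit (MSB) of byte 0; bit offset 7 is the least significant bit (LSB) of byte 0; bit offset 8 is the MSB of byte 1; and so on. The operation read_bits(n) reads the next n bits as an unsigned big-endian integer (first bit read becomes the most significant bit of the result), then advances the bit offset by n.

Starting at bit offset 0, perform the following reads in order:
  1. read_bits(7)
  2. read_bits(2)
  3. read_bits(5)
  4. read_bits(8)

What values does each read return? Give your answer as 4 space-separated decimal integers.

Answer: 53 0 1 79

Derivation:
Read 1: bits[0:7] width=7 -> value=53 (bin 0110101); offset now 7 = byte 0 bit 7; 33 bits remain
Read 2: bits[7:9] width=2 -> value=0 (bin 00); offset now 9 = byte 1 bit 1; 31 bits remain
Read 3: bits[9:14] width=5 -> value=1 (bin 00001); offset now 14 = byte 1 bit 6; 26 bits remain
Read 4: bits[14:22] width=8 -> value=79 (bin 01001111); offset now 22 = byte 2 bit 6; 18 bits remain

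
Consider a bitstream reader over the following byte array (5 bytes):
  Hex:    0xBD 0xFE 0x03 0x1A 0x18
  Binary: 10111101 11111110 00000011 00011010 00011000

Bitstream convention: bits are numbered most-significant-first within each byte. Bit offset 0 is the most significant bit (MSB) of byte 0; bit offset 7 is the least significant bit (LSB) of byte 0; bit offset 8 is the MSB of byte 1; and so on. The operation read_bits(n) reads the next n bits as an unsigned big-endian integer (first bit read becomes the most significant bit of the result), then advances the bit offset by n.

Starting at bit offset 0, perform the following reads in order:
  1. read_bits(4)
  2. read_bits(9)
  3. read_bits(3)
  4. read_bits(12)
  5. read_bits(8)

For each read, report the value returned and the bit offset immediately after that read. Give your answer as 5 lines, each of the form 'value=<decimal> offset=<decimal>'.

Answer: value=11 offset=4
value=447 offset=13
value=6 offset=16
value=49 offset=28
value=161 offset=36

Derivation:
Read 1: bits[0:4] width=4 -> value=11 (bin 1011); offset now 4 = byte 0 bit 4; 36 bits remain
Read 2: bits[4:13] width=9 -> value=447 (bin 110111111); offset now 13 = byte 1 bit 5; 27 bits remain
Read 3: bits[13:16] width=3 -> value=6 (bin 110); offset now 16 = byte 2 bit 0; 24 bits remain
Read 4: bits[16:28] width=12 -> value=49 (bin 000000110001); offset now 28 = byte 3 bit 4; 12 bits remain
Read 5: bits[28:36] width=8 -> value=161 (bin 10100001); offset now 36 = byte 4 bit 4; 4 bits remain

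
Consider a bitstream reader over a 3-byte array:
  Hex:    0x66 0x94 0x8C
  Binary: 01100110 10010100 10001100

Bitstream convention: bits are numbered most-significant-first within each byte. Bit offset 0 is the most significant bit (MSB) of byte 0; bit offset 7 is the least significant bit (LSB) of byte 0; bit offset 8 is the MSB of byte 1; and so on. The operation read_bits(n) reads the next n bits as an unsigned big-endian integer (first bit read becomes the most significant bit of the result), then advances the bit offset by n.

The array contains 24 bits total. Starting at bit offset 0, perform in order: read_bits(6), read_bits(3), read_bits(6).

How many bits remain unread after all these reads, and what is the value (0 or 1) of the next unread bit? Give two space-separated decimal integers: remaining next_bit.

Read 1: bits[0:6] width=6 -> value=25 (bin 011001); offset now 6 = byte 0 bit 6; 18 bits remain
Read 2: bits[6:9] width=3 -> value=5 (bin 101); offset now 9 = byte 1 bit 1; 15 bits remain
Read 3: bits[9:15] width=6 -> value=10 (bin 001010); offset now 15 = byte 1 bit 7; 9 bits remain

Answer: 9 0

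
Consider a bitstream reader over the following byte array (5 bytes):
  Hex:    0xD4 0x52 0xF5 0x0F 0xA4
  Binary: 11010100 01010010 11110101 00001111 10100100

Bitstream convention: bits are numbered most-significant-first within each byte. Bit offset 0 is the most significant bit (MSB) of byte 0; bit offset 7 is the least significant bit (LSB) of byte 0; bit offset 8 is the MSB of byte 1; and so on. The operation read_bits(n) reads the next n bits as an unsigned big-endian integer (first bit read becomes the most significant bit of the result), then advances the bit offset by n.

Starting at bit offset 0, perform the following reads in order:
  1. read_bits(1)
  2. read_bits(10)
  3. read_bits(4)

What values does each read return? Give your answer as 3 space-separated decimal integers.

Read 1: bits[0:1] width=1 -> value=1 (bin 1); offset now 1 = byte 0 bit 1; 39 bits remain
Read 2: bits[1:11] width=10 -> value=674 (bin 1010100010); offset now 11 = byte 1 bit 3; 29 bits remain
Read 3: bits[11:15] width=4 -> value=9 (bin 1001); offset now 15 = byte 1 bit 7; 25 bits remain

Answer: 1 674 9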